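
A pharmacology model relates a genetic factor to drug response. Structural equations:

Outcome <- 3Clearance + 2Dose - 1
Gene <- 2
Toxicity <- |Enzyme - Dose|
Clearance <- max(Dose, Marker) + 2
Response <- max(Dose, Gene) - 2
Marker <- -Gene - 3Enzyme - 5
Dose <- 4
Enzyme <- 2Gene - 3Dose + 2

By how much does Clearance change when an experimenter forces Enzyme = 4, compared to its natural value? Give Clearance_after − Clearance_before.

The intervention breaks the incoming arrows to Enzyme: Enzyme <- 2Gene - 3Dose + 2 no longer applies, and Enzyme = 4.
Marker = -Gene - 3Enzyme - 5  [with Gene=2, Enzyme=4]  = -19
Clearance = max(Dose, Marker) + 2  [with Dose=4, Marker=-19]  = 6
Without intervention: Enzyme = 2Gene - 3Dose + 2  [with Gene=2, Dose=4]  = -6; Marker = -Gene - 3Enzyme - 5  [with Gene=2, Enzyme=-6]  = 11; Clearance = max(Dose, Marker) + 2  [with Dose=4, Marker=11]  = 13.
Change = 6 − 13 = -7.

-7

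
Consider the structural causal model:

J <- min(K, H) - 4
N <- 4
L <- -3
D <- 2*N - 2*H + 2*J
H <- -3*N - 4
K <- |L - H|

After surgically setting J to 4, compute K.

The intervention breaks the incoming arrows to J: J <- min(K, H) - 4 no longer applies, and J = 4.
Since K is not a descendant of the intervened variable, it is unaffected.
H = -3*N - 4  [with N=4]  = -16
K = |L - H|  [with L=-3, H=-16]  = 13

13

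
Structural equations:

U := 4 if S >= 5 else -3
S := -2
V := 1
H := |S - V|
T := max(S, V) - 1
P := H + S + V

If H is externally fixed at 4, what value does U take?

Under do(H=4), the mechanism H := |S - V| is discarded; H is fixed at 4.
Since U is not a descendant of the intervened variable, it is unaffected.
U = 4 if S >= 5 else -3  [with S=-2]  = -3

-3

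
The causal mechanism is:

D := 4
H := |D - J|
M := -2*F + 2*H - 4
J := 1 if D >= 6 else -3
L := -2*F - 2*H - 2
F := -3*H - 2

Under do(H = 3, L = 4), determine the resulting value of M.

24

The joint intervention fixes H = 3, L = 4, removing each variable's own equation.
F = -3*H - 2  [with H=3]  = -11
M = -2*F + 2*H - 4  [with F=-11, H=3]  = 24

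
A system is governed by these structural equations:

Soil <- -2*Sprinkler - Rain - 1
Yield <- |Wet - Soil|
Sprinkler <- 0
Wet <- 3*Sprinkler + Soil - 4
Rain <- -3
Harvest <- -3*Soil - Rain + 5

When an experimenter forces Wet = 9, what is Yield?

Intervening sets Wet = 9 and removes its equation (Wet <- 3*Sprinkler + Soil - 4).
Soil = -2*Sprinkler - Rain - 1  [with Sprinkler=0, Rain=-3]  = 2
Yield = |Wet - Soil|  [with Wet=9, Soil=2]  = 7

7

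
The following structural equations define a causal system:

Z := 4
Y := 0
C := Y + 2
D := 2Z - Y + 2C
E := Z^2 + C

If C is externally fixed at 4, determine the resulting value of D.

The intervention breaks the incoming arrows to C: C := Y + 2 no longer applies, and C = 4.
D = 2Z - Y + 2C  [with Z=4, Y=0, C=4]  = 16

16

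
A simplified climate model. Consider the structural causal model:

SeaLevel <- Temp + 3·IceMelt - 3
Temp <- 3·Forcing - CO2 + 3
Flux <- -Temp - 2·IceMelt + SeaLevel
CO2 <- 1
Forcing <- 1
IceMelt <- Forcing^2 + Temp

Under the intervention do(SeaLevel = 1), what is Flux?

-16

The intervention breaks the incoming arrows to SeaLevel: SeaLevel <- Temp + 3·IceMelt - 3 no longer applies, and SeaLevel = 1.
Temp = 3·Forcing - CO2 + 3  [with Forcing=1, CO2=1]  = 5
IceMelt = Forcing^2 + Temp  [with Forcing=1, Temp=5]  = 6
Flux = -Temp - 2·IceMelt + SeaLevel  [with Temp=5, IceMelt=6, SeaLevel=1]  = -16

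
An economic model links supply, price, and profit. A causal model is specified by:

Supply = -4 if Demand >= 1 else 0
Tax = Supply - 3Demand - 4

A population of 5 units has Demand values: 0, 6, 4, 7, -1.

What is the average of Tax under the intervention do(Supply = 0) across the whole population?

Every unit gets Supply=0 under the intervention. Tax values become -4, -22, -16, -25, -1; E[Tax|do(Supply=0)] = -13.6.

-13.6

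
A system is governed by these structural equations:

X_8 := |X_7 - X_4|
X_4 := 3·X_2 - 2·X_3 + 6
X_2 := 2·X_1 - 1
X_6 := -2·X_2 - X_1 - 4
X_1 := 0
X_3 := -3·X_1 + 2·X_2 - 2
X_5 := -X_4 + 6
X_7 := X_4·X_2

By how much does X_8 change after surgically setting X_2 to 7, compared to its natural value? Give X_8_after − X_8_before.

-4

do(X_2=7) replaces the equation X_2 := 2·X_1 - 1 with the constant X_2 = 7.
X_3 = -3·X_1 + 2·X_2 - 2  [with X_1=0, X_2=7]  = 12
X_4 = 3·X_2 - 2·X_3 + 6  [with X_2=7, X_3=12]  = 3
X_7 = X_4·X_2  [with X_4=3, X_2=7]  = 21
X_8 = |X_7 - X_4|  [with X_7=21, X_4=3]  = 18
Without intervention: X_2 = 2·X_1 - 1  [with X_1=0]  = -1; X_3 = -3·X_1 + 2·X_2 - 2  [with X_1=0, X_2=-1]  = -4; X_4 = 3·X_2 - 2·X_3 + 6  [with X_2=-1, X_3=-4]  = 11; X_7 = X_4·X_2  [with X_4=11, X_2=-1]  = -11; X_8 = |X_7 - X_4|  [with X_7=-11, X_4=11]  = 22.
Change = 18 − 22 = -4.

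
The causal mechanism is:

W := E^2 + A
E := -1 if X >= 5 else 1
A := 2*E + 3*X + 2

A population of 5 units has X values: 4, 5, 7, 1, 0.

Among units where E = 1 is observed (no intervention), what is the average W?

10

Observing E=1 restricts to units where E's equation naturally yields 1: X ∈ {4, 1, 0}. In that subpopulation W = 17, 8, 5, mean 10.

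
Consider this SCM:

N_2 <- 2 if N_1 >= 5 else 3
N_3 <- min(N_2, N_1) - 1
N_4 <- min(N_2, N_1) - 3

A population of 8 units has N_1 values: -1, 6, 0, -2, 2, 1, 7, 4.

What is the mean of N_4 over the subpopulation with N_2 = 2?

Conditioning on N_2=2 selects the 2 unit(s) with N_1 ∈ {6, 7}. Their N_4 values: -1, -1. Mean = -1.

-1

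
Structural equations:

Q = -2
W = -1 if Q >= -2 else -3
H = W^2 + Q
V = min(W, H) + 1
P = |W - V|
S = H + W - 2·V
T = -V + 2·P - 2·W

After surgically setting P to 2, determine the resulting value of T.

Under do(P=2), the mechanism P = |W - V| is discarded; P is fixed at 2.
W = -1 if Q >= -2 else -3  [with Q=-2]  = -1
H = W^2 + Q  [with W=-1, Q=-2]  = -1
V = min(W, H) + 1  [with W=-1, H=-1]  = 0
T = -V + 2·P - 2·W  [with V=0, P=2, W=-1]  = 6

6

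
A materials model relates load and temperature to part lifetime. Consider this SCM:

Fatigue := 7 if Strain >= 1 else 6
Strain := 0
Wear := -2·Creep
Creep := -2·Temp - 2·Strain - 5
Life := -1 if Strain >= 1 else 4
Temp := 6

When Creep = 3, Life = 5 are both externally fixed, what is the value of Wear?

Setting Creep = 3, Life = 5 by intervention discards those variables' equations.
Wear = -2·Creep  [with Creep=3]  = -6

-6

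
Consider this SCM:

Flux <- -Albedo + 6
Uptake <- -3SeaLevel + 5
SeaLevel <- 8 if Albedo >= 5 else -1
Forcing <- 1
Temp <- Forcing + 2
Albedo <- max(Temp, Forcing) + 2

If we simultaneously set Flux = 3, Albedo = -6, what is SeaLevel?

-1

Under do(Flux = 3, Albedo = -6), each intervened variable's structural equation is replaced by its fixed value.
SeaLevel = 8 if Albedo >= 5 else -1  [with Albedo=-6]  = -1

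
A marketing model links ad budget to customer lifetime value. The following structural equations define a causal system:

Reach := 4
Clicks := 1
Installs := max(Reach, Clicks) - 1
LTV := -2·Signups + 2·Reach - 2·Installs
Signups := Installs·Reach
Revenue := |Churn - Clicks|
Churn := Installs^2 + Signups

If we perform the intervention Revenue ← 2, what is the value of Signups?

do(Revenue=2) replaces the equation Revenue := |Churn - Clicks| with the constant Revenue = 2.
No directed path runs from Revenue to Signups, so Signups keeps its natural value.
Installs = max(Reach, Clicks) - 1  [with Reach=4, Clicks=1]  = 3
Signups = Installs·Reach  [with Installs=3, Reach=4]  = 12

12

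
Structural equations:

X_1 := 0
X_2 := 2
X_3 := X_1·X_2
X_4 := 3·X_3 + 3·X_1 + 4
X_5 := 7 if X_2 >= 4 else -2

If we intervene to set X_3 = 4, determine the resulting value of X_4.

The intervention breaks the incoming arrows to X_3: X_3 := X_1·X_2 no longer applies, and X_3 = 4.
X_4 = 3·X_3 + 3·X_1 + 4  [with X_3=4, X_1=0]  = 16

16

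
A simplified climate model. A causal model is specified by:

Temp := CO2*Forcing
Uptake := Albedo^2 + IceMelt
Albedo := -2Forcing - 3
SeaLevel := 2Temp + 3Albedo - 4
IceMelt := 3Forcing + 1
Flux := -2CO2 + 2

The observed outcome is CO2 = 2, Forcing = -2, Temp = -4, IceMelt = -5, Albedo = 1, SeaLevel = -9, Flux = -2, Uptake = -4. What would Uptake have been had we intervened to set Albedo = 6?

31

do(Albedo=6) replaces the equation Albedo := -2Forcing - 3 with the constant Albedo = 6.
IceMelt = 3Forcing + 1  [with Forcing=-2]  = -5
Uptake = Albedo^2 + IceMelt  [with Albedo=6, IceMelt=-5]  = 31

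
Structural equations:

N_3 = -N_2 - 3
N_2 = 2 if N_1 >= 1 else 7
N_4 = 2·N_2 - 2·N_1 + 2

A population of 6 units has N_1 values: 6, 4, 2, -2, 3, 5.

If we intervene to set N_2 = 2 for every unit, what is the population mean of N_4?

Every unit gets N_2=2 under the intervention. N_4 values become -6, -2, 2, 10, 0, -4; E[N_4|do(N_2=2)] = 0.

0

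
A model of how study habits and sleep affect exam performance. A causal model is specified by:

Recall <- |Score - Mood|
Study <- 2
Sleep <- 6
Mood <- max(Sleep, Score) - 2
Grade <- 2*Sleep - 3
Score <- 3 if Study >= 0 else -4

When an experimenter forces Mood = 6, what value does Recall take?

Intervening sets Mood = 6 and removes its equation (Mood <- max(Sleep, Score) - 2).
Score = 3 if Study >= 0 else -4  [with Study=2]  = 3
Recall = |Score - Mood|  [with Score=3, Mood=6]  = 3

3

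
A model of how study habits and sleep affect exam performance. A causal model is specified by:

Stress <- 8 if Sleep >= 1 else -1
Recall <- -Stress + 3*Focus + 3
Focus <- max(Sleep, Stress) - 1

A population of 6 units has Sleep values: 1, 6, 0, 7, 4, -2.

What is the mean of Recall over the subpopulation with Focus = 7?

Observing Focus=7 restricts to units where Focus's equation naturally yields 7: Sleep ∈ {1, 6, 7, 4}. In that subpopulation Recall = 16, 16, 16, 16, mean 16.

16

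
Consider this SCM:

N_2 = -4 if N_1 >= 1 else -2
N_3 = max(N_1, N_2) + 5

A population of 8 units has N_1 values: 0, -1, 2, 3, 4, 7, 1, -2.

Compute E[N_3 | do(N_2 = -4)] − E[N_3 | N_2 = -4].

-1.65

Every unit gets N_2=-4 under the intervention. N_3 values become 5, 4, 7, 8, 9, 12, 6, 3; E[N_3|do(N_2=-4)] = 6.75.
Observing N_2=-4 restricts to units where N_2's equation naturally yields -4: N_1 ∈ {2, 3, 4, 7, 1}. In that subpopulation N_3 = 7, 8, 9, 12, 6, mean 8.4.
Difference = 6.75 − 8.4 = -1.65.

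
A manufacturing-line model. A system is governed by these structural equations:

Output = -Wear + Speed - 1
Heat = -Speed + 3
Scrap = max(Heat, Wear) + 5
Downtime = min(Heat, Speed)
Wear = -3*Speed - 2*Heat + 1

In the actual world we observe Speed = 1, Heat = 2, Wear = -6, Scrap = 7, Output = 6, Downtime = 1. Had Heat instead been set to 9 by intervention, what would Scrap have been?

Under do(Heat=9), the mechanism Heat = -Speed + 3 is discarded; Heat is fixed at 9.
Wear = -3*Speed - 2*Heat + 1  [with Speed=1, Heat=9]  = -20
Scrap = max(Heat, Wear) + 5  [with Heat=9, Wear=-20]  = 14

14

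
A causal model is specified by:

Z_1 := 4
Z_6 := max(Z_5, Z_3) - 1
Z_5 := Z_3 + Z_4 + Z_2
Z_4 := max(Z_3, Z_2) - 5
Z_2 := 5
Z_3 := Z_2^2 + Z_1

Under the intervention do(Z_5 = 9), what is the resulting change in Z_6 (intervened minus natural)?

-29

The intervention breaks the incoming arrows to Z_5: Z_5 := Z_3 + Z_4 + Z_2 no longer applies, and Z_5 = 9.
Z_3 = Z_2^2 + Z_1  [with Z_2=5, Z_1=4]  = 29
Z_6 = max(Z_5, Z_3) - 1  [with Z_5=9, Z_3=29]  = 28
Without intervention: Z_3 = Z_2^2 + Z_1  [with Z_2=5, Z_1=4]  = 29; Z_4 = max(Z_3, Z_2) - 5  [with Z_3=29, Z_2=5]  = 24; Z_5 = Z_3 + Z_4 + Z_2  [with Z_3=29, Z_4=24, Z_2=5]  = 58; Z_6 = max(Z_5, Z_3) - 1  [with Z_5=58, Z_3=29]  = 57.
Change = 28 − 57 = -29.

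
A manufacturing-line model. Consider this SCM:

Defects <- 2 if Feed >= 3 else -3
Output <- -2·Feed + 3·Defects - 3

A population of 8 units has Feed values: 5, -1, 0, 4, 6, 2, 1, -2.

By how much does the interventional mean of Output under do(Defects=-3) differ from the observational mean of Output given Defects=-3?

-3.75

Under do(Defects=-3), Defects's equation is replaced by Defects=-3 for every unit. Per-unit Output: -22, -10, -12, -20, -24, -16, -14, -8. Mean = -15.75.
Observing Defects=-3 restricts to units where Defects's equation naturally yields -3: Feed ∈ {-1, 0, 2, 1, -2}. In that subpopulation Output = -10, -12, -16, -14, -8, mean -12.
Difference = -15.75 − (-12) = -3.75.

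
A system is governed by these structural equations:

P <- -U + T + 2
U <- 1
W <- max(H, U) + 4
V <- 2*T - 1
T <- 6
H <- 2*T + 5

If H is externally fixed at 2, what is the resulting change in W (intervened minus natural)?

The intervention breaks the incoming arrows to H: H <- 2*T + 5 no longer applies, and H = 2.
W = max(H, U) + 4  [with H=2, U=1]  = 6
Without intervention: H = 2*T + 5  [with T=6]  = 17; W = max(H, U) + 4  [with H=17, U=1]  = 21.
Change = 6 − 21 = -15.

-15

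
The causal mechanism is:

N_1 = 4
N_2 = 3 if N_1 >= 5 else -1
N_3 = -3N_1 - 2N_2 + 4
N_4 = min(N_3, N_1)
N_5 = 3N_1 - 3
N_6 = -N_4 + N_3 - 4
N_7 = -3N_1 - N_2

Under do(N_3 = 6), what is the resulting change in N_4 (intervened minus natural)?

The intervention breaks the incoming arrows to N_3: N_3 = -3N_1 - 2N_2 + 4 no longer applies, and N_3 = 6.
N_4 = min(N_3, N_1)  [with N_3=6, N_1=4]  = 4
Without intervention: N_2 = 3 if N_1 >= 5 else -1  [with N_1=4]  = -1; N_3 = -3N_1 - 2N_2 + 4  [with N_1=4, N_2=-1]  = -6; N_4 = min(N_3, N_1)  [with N_3=-6, N_1=4]  = -6.
Change = 4 − (-6) = 10.

10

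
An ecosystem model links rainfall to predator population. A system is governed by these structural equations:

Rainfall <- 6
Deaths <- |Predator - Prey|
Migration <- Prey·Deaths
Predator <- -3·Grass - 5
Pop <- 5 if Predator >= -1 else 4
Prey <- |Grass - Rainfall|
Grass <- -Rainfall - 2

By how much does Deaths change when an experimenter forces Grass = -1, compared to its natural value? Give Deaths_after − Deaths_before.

4

do(Grass=-1) replaces the equation Grass <- -Rainfall - 2 with the constant Grass = -1.
Prey = |Grass - Rainfall|  [with Grass=-1, Rainfall=6]  = 7
Predator = -3·Grass - 5  [with Grass=-1]  = -2
Deaths = |Predator - Prey|  [with Predator=-2, Prey=7]  = 9
Without intervention: Grass = -Rainfall - 2  [with Rainfall=6]  = -8; Prey = |Grass - Rainfall|  [with Grass=-8, Rainfall=6]  = 14; Predator = -3·Grass - 5  [with Grass=-8]  = 19; Deaths = |Predator - Prey|  [with Predator=19, Prey=14]  = 5.
Change = 9 − 5 = 4.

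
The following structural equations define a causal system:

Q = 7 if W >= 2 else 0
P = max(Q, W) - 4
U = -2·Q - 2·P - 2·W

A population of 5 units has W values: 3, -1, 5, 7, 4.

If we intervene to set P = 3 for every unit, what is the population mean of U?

do(P=3) breaks P's dependence on W. With P=3 fixed, U across the units is -26, -4, -30, -34, -28, mean -24.4.

-24.4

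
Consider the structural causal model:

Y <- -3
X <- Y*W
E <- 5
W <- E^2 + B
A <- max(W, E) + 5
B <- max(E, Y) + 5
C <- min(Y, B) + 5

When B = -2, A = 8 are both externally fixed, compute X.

Under do(B = -2, A = 8), each intervened variable's structural equation is replaced by its fixed value.
W = E^2 + B  [with E=5, B=-2]  = 23
X = Y*W  [with Y=-3, W=23]  = -69

-69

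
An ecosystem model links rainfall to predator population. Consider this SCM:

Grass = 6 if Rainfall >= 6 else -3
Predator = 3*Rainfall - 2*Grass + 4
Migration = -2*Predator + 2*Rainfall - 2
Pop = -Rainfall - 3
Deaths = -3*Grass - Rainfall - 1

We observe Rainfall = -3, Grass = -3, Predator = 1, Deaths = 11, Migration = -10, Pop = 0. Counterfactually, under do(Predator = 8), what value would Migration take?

do(Predator=8) replaces the equation Predator = 3*Rainfall - 2*Grass + 4 with the constant Predator = 8.
Migration = -2*Predator + 2*Rainfall - 2  [with Predator=8, Rainfall=-3]  = -24

-24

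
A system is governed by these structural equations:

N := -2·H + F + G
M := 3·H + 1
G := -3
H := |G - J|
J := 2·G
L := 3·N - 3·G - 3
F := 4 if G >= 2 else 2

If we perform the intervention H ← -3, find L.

21

The intervention breaks the incoming arrows to H: H := |G - J| no longer applies, and H = -3.
F = 4 if G >= 2 else 2  [with G=-3]  = 2
N = -2·H + F + G  [with H=-3, F=2, G=-3]  = 5
L = 3·N - 3·G - 3  [with N=5, G=-3]  = 21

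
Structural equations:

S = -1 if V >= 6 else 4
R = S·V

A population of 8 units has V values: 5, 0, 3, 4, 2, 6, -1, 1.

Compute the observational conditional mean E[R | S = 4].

Conditioning on S=4 selects the 7 unit(s) with V ∈ {5, 0, 3, 4, 2, -1, 1}. Their R values: 20, 0, 12, 16, 8, -4, 4. Mean = 8.

8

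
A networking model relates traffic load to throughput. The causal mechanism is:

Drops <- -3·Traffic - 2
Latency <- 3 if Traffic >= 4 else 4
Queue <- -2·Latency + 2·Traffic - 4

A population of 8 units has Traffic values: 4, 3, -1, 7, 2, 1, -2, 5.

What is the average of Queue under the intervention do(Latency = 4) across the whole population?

-7.25

do(Latency=4) breaks Latency's dependence on Traffic. With Latency=4 fixed, Queue across the units is -4, -6, -14, 2, -8, -10, -16, -2, mean -7.25.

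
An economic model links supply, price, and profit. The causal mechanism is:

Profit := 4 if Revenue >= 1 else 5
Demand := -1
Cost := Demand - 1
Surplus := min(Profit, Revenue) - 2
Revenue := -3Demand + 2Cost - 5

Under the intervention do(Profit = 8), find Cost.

The intervention breaks the incoming arrows to Profit: Profit := 4 if Revenue >= 1 else 5 no longer applies, and Profit = 8.
Since Cost is not a descendant of the intervened variable, it is unaffected.
Cost = Demand - 1  [with Demand=-1]  = -2

-2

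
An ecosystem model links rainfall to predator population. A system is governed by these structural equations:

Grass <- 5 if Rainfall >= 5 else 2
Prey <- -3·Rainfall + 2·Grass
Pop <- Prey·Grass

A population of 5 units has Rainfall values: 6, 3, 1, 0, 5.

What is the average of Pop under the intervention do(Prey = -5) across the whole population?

The intervention sets Prey=-5 in all 5 units regardless of Rainfall. Recomputing Pop per unit gives -25, -10, -10, -10, -25; average -16.

-16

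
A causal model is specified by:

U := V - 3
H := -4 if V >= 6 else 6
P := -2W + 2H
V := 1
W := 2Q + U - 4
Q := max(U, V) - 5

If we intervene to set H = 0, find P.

28

The intervention breaks the incoming arrows to H: H := -4 if V >= 6 else 6 no longer applies, and H = 0.
U = V - 3  [with V=1]  = -2
Q = max(U, V) - 5  [with U=-2, V=1]  = -4
W = 2Q + U - 4  [with Q=-4, U=-2]  = -14
P = -2W + 2H  [with W=-14, H=0]  = 28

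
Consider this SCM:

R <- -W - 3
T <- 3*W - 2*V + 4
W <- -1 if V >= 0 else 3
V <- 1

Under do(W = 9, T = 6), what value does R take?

-12

Setting W = 9, T = 6 by intervention discards those variables' equations.
R = -W - 3  [with W=9]  = -12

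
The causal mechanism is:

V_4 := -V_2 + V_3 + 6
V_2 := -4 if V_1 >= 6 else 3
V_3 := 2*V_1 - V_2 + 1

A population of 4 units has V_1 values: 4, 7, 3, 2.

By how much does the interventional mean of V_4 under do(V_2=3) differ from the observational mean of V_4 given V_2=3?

2

Under do(V_2=3), V_2's equation is replaced by V_2=3 for every unit. Per-unit V_4: 9, 15, 7, 5. Mean = 9.
Observing V_2=3 restricts to units where V_2's equation naturally yields 3: V_1 ∈ {4, 3, 2}. In that subpopulation V_4 = 9, 7, 5, mean 7.
Difference = 9 − 7 = 2.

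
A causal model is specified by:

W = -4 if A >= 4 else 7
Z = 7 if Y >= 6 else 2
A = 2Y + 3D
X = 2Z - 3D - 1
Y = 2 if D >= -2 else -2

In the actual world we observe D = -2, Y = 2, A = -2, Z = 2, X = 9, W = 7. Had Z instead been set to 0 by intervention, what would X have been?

Intervening sets Z = 0 and removes its equation (Z = 7 if Y >= 6 else 2).
X = 2Z - 3D - 1  [with Z=0, D=-2]  = 5

5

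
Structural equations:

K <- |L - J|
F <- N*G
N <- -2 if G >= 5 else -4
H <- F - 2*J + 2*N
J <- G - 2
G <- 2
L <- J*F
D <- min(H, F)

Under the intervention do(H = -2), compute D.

-8

The intervention breaks the incoming arrows to H: H <- F - 2*J + 2*N no longer applies, and H = -2.
N = -2 if G >= 5 else -4  [with G=2]  = -4
F = N*G  [with N=-4, G=2]  = -8
D = min(H, F)  [with H=-2, F=-8]  = -8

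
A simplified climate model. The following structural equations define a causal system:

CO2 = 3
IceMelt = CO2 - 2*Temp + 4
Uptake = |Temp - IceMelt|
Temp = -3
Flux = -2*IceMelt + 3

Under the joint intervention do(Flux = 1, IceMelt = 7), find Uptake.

The joint intervention fixes Flux = 1, IceMelt = 7, removing each variable's own equation.
Uptake = |Temp - IceMelt|  [with Temp=-3, IceMelt=7]  = 10

10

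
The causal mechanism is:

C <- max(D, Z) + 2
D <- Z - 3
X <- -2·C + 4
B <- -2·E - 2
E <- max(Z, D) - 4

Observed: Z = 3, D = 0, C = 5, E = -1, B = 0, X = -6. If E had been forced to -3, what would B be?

Intervening sets E = -3 and removes its equation (E <- max(Z, D) - 4).
B = -2·E - 2  [with E=-3]  = 4

4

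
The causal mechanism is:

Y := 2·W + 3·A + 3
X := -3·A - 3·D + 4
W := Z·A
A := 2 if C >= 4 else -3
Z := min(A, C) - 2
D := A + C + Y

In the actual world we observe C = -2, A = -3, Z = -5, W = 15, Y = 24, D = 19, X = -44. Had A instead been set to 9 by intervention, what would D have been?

-35

Under do(A=9), the mechanism A := 2 if C >= 4 else -3 is discarded; A is fixed at 9.
Z = min(A, C) - 2  [with A=9, C=-2]  = -4
W = Z·A  [with Z=-4, A=9]  = -36
Y = 2·W + 3·A + 3  [with W=-36, A=9]  = -42
D = A + C + Y  [with A=9, C=-2, Y=-42]  = -35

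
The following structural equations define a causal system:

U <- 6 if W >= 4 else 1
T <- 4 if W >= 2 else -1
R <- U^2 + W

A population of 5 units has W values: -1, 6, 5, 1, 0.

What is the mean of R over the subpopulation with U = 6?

Conditioning on U=6 selects the 2 unit(s) with W ∈ {6, 5}. Their R values: 42, 41. Mean = 41.5.

41.5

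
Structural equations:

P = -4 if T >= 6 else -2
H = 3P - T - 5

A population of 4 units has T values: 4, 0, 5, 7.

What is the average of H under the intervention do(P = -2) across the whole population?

-15

Under do(P=-2), P's equation is replaced by P=-2 for every unit. Per-unit H: -15, -11, -16, -18. Mean = -15.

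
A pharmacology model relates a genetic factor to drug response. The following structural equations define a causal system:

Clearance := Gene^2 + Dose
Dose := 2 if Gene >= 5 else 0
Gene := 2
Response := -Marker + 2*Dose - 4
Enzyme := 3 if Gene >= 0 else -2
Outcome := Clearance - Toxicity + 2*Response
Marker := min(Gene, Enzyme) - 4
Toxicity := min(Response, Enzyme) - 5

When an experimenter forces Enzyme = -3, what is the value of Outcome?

The intervention breaks the incoming arrows to Enzyme: Enzyme := 3 if Gene >= 0 else -2 no longer applies, and Enzyme = -3.
Dose = 2 if Gene >= 5 else 0  [with Gene=2]  = 0
Marker = min(Gene, Enzyme) - 4  [with Gene=2, Enzyme=-3]  = -7
Response = -Marker + 2*Dose - 4  [with Marker=-7, Dose=0]  = 3
Toxicity = min(Response, Enzyme) - 5  [with Response=3, Enzyme=-3]  = -8
Clearance = Gene^2 + Dose  [with Gene=2, Dose=0]  = 4
Outcome = Clearance - Toxicity + 2*Response  [with Clearance=4, Toxicity=-8, Response=3]  = 18

18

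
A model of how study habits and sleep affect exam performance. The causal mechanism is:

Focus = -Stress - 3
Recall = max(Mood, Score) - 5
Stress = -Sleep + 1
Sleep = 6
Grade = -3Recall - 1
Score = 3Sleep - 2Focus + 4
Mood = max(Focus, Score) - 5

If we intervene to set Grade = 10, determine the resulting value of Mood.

The intervention breaks the incoming arrows to Grade: Grade = -3Recall - 1 no longer applies, and Grade = 10.
Mood is not downstream of the intervention, so its value is determined by the original equations.
Stress = -Sleep + 1  [with Sleep=6]  = -5
Focus = -Stress - 3  [with Stress=-5]  = 2
Score = 3Sleep - 2Focus + 4  [with Sleep=6, Focus=2]  = 18
Mood = max(Focus, Score) - 5  [with Focus=2, Score=18]  = 13

13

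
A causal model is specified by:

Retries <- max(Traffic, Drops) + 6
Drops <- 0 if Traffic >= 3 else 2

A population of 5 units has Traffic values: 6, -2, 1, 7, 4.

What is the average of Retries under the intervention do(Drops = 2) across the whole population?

10.2

do(Drops=2) breaks Drops's dependence on Traffic. With Drops=2 fixed, Retries across the units is 12, 8, 8, 13, 10, mean 10.2.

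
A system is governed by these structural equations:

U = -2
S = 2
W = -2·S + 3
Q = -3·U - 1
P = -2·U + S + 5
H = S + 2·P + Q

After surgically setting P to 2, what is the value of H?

The intervention breaks the incoming arrows to P: P = -2·U + S + 5 no longer applies, and P = 2.
Q = -3·U - 1  [with U=-2]  = 5
H = S + 2·P + Q  [with S=2, P=2, Q=5]  = 11

11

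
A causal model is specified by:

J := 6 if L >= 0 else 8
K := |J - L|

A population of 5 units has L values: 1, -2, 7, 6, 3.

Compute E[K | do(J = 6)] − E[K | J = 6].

Every unit gets J=6 under the intervention. K values become 5, 8, 1, 0, 3; E[K|do(J=6)] = 3.4.
Observing J=6 restricts to units where J's equation naturally yields 6: L ∈ {1, 7, 6, 3}. In that subpopulation K = 5, 1, 0, 3, mean 2.25.
Difference = 3.4 − 2.25 = 1.15.

1.15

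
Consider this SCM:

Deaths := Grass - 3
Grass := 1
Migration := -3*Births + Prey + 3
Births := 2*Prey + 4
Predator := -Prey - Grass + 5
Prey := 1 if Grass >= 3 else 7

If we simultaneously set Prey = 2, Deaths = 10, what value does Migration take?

Setting Prey = 2, Deaths = 10 by intervention discards those variables' equations.
Births = 2*Prey + 4  [with Prey=2]  = 8
Migration = -3*Births + Prey + 3  [with Births=8, Prey=2]  = -19

-19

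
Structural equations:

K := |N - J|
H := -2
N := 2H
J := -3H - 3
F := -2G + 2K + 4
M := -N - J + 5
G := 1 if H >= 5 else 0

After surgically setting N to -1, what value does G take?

0

do(N=-1) replaces the equation N := 2H with the constant N = -1.
G is not downstream of the intervention, so its value is determined by the original equations.
G = 1 if H >= 5 else 0  [with H=-2]  = 0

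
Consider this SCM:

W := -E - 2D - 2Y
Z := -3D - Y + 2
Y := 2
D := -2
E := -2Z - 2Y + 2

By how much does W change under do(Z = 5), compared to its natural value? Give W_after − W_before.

do(Z=5) replaces the equation Z := -3D - Y + 2 with the constant Z = 5.
E = -2Z - 2Y + 2  [with Z=5, Y=2]  = -12
W = -E - 2D - 2Y  [with E=-12, D=-2, Y=2]  = 12
Without intervention: Z = -3D - Y + 2  [with D=-2, Y=2]  = 6; E = -2Z - 2Y + 2  [with Z=6, Y=2]  = -14; W = -E - 2D - 2Y  [with E=-14, D=-2, Y=2]  = 14.
Change = 12 − 14 = -2.

-2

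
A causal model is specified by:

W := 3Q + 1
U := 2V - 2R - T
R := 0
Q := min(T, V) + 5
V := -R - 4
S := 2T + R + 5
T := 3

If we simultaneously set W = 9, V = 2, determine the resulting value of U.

1

Under do(W = 9, V = 2), each intervened variable's structural equation is replaced by its fixed value.
U = 2V - 2R - T  [with V=2, R=0, T=3]  = 1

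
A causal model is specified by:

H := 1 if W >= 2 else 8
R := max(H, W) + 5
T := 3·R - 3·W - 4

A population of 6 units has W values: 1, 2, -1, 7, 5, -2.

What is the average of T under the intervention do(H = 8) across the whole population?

29

The intervention sets H=8 in all 6 units regardless of W. Recomputing T per unit gives 32, 29, 38, 14, 20, 41; average 29.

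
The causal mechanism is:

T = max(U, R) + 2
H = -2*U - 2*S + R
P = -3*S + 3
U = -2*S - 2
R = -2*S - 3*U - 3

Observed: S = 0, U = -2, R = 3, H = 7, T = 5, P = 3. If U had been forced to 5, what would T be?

do(U=5) replaces the equation U = -2*S - 2 with the constant U = 5.
R = -2*S - 3*U - 3  [with S=0, U=5]  = -18
T = max(U, R) + 2  [with U=5, R=-18]  = 7

7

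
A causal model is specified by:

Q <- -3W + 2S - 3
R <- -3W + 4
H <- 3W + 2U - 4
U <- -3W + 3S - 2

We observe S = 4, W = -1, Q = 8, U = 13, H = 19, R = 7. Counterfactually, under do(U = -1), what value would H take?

-9

Intervening sets U = -1 and removes its equation (U <- -3W + 3S - 2).
H = 3W + 2U - 4  [with W=-1, U=-1]  = -9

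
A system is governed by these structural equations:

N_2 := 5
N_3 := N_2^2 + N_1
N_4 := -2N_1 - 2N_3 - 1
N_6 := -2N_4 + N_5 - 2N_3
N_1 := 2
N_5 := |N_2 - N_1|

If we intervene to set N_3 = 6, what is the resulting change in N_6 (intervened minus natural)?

The intervention breaks the incoming arrows to N_3: N_3 := N_2^2 + N_1 no longer applies, and N_3 = 6.
N_4 = -2N_1 - 2N_3 - 1  [with N_1=2, N_3=6]  = -17
N_5 = |N_2 - N_1|  [with N_2=5, N_1=2]  = 3
N_6 = -2N_4 + N_5 - 2N_3  [with N_4=-17, N_5=3, N_3=6]  = 25
Without intervention: N_3 = N_2^2 + N_1  [with N_2=5, N_1=2]  = 27; N_4 = -2N_1 - 2N_3 - 1  [with N_1=2, N_3=27]  = -59; N_5 = |N_2 - N_1|  [with N_2=5, N_1=2]  = 3; N_6 = -2N_4 + N_5 - 2N_3  [with N_4=-59, N_5=3, N_3=27]  = 67.
Change = 25 − 67 = -42.

-42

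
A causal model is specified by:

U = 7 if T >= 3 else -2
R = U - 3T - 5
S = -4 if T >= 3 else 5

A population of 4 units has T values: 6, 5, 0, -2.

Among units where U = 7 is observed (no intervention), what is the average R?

E[R|U=7] averages over only the 2 units with U=7 (T = 6, 5): R = -16, -13, mean -14.5.

-14.5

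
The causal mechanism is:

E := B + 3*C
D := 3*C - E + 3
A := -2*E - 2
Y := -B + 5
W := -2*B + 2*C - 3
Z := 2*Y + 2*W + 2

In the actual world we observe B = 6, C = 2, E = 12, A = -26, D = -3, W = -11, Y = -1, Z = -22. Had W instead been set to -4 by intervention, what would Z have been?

Intervening sets W = -4 and removes its equation (W := -2*B + 2*C - 3).
Y = -B + 5  [with B=6]  = -1
Z = 2*Y + 2*W + 2  [with Y=-1, W=-4]  = -8

-8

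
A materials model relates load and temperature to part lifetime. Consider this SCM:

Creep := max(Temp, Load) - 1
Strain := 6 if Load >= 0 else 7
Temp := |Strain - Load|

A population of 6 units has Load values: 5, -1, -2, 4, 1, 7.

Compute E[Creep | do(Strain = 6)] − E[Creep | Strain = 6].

0.75

do(Strain=6) breaks Strain's dependence on Load. With Strain=6 fixed, Creep across the units is 4, 6, 7, 3, 4, 6, mean 5.
E[Creep|Strain=6] averages over only the 4 units with Strain=6 (Load = 5, 4, 1, 7): Creep = 4, 3, 4, 6, mean 4.25.
Difference = 5 − 4.25 = 0.75.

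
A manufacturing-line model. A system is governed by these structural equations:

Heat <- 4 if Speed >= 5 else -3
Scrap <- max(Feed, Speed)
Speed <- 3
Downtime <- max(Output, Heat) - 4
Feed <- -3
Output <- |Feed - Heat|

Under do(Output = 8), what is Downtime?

4

The intervention breaks the incoming arrows to Output: Output <- |Feed - Heat| no longer applies, and Output = 8.
Heat = 4 if Speed >= 5 else -3  [with Speed=3]  = -3
Downtime = max(Output, Heat) - 4  [with Output=8, Heat=-3]  = 4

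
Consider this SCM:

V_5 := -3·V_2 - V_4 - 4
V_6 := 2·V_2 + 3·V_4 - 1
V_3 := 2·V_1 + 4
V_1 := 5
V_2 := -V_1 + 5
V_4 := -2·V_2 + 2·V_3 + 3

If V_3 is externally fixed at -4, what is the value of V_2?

Under do(V_3=-4), the mechanism V_3 := 2·V_1 + 4 is discarded; V_3 is fixed at -4.
Since V_2 is not a descendant of the intervened variable, it is unaffected.
V_2 = -V_1 + 5  [with V_1=5]  = 0

0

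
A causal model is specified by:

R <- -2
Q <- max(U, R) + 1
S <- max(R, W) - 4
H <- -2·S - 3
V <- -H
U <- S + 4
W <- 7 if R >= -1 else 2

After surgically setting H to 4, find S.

do(H=4) replaces the equation H <- -2·S - 3 with the constant H = 4.
S is not downstream of the intervention, so its value is determined by the original equations.
W = 7 if R >= -1 else 2  [with R=-2]  = 2
S = max(R, W) - 4  [with R=-2, W=2]  = -2

-2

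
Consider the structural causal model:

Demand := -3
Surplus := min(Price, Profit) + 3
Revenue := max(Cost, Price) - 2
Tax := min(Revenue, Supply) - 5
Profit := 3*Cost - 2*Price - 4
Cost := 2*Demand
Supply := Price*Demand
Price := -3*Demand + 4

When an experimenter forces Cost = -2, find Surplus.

do(Cost=-2) replaces the equation Cost := 2*Demand with the constant Cost = -2.
Price = -3*Demand + 4  [with Demand=-3]  = 13
Profit = 3*Cost - 2*Price - 4  [with Cost=-2, Price=13]  = -36
Surplus = min(Price, Profit) + 3  [with Price=13, Profit=-36]  = -33

-33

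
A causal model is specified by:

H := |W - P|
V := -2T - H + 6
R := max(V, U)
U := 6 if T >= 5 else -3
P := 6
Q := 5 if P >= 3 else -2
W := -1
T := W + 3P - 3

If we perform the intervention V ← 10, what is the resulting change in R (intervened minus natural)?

4

Under do(V=10), the mechanism V := -2T - H + 6 is discarded; V is fixed at 10.
T = W + 3P - 3  [with W=-1, P=6]  = 14
U = 6 if T >= 5 else -3  [with T=14]  = 6
R = max(V, U)  [with V=10, U=6]  = 10
Without intervention: H = |W - P|  [with W=-1, P=6]  = 7; T = W + 3P - 3  [with W=-1, P=6]  = 14; V = -2T - H + 6  [with T=14, H=7]  = -29; U = 6 if T >= 5 else -3  [with T=14]  = 6; R = max(V, U)  [with V=-29, U=6]  = 6.
Change = 10 − 6 = 4.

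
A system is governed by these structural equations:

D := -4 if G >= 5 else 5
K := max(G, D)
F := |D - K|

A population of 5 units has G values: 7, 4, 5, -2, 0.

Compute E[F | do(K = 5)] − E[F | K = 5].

do(K=5) breaks K's dependence on G. With K=5 fixed, F across the units is 9, 0, 9, 0, 0, mean 3.6.
Conditioning on K=5 selects the 4 unit(s) with G ∈ {4, 5, -2, 0}. Their F values: 0, 9, 0, 0. Mean = 2.25.
Difference = 3.6 − 2.25 = 1.35.

1.35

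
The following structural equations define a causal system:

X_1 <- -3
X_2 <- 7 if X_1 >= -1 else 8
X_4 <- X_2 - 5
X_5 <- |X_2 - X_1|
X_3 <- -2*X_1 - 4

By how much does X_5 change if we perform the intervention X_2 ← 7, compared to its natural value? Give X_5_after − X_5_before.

-1

do(X_2=7) replaces the equation X_2 <- 7 if X_1 >= -1 else 8 with the constant X_2 = 7.
X_5 = |X_2 - X_1|  [with X_2=7, X_1=-3]  = 10
Without intervention: X_2 = 7 if X_1 >= -1 else 8  [with X_1=-3]  = 8; X_5 = |X_2 - X_1|  [with X_2=8, X_1=-3]  = 11.
Change = 10 − 11 = -1.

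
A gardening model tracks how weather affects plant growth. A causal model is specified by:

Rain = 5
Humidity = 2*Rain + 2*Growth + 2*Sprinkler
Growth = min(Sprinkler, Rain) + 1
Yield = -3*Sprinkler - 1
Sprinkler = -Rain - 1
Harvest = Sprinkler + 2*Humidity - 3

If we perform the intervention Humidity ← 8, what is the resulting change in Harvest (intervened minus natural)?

40

Under do(Humidity=8), the mechanism Humidity = 2*Rain + 2*Growth + 2*Sprinkler is discarded; Humidity is fixed at 8.
Sprinkler = -Rain - 1  [with Rain=5]  = -6
Harvest = Sprinkler + 2*Humidity - 3  [with Sprinkler=-6, Humidity=8]  = 7
Without intervention: Sprinkler = -Rain - 1  [with Rain=5]  = -6; Growth = min(Sprinkler, Rain) + 1  [with Sprinkler=-6, Rain=5]  = -5; Humidity = 2*Rain + 2*Growth + 2*Sprinkler  [with Rain=5, Growth=-5, Sprinkler=-6]  = -12; Harvest = Sprinkler + 2*Humidity - 3  [with Sprinkler=-6, Humidity=-12]  = -33.
Change = 7 − (-33) = 40.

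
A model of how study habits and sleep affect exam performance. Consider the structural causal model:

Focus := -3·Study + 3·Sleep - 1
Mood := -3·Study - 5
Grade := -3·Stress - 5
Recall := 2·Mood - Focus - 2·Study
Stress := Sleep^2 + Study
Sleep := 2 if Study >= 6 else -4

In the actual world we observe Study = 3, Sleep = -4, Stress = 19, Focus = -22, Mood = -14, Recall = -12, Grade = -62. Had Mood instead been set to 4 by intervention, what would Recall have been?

24

The intervention breaks the incoming arrows to Mood: Mood := -3·Study - 5 no longer applies, and Mood = 4.
Sleep = 2 if Study >= 6 else -4  [with Study=3]  = -4
Focus = -3·Study + 3·Sleep - 1  [with Study=3, Sleep=-4]  = -22
Recall = 2·Mood - Focus - 2·Study  [with Mood=4, Focus=-22, Study=3]  = 24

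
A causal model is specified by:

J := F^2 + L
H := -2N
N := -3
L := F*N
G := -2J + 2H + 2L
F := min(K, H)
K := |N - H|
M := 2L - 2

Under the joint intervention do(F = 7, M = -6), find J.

The joint intervention fixes F = 7, M = -6, removing each variable's own equation.
L = F*N  [with F=7, N=-3]  = -21
J = F^2 + L  [with F=7, L=-21]  = 28

28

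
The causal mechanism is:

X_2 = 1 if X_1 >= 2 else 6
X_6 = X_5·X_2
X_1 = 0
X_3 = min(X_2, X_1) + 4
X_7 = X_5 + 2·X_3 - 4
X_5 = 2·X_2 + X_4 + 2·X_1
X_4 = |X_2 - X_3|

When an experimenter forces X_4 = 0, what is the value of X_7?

The intervention breaks the incoming arrows to X_4: X_4 = |X_2 - X_3| no longer applies, and X_4 = 0.
X_2 = 1 if X_1 >= 2 else 6  [with X_1=0]  = 6
X_3 = min(X_2, X_1) + 4  [with X_2=6, X_1=0]  = 4
X_5 = 2·X_2 + X_4 + 2·X_1  [with X_2=6, X_4=0, X_1=0]  = 12
X_7 = X_5 + 2·X_3 - 4  [with X_5=12, X_3=4]  = 16

16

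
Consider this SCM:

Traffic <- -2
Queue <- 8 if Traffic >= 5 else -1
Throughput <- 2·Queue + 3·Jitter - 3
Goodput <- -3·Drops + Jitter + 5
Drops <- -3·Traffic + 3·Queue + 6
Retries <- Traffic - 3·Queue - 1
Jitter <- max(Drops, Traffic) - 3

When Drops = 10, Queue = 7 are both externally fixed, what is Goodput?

The joint intervention fixes Drops = 10, Queue = 7, removing each variable's own equation.
Jitter = max(Drops, Traffic) - 3  [with Drops=10, Traffic=-2]  = 7
Goodput = -3·Drops + Jitter + 5  [with Drops=10, Jitter=7]  = -18

-18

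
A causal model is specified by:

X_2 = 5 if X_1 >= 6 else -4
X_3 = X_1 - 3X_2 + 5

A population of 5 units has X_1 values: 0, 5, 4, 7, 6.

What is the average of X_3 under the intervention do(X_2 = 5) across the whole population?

-5.6

Under do(X_2=5), X_2's equation is replaced by X_2=5 for every unit. Per-unit X_3: -10, -5, -6, -3, -4. Mean = -5.6.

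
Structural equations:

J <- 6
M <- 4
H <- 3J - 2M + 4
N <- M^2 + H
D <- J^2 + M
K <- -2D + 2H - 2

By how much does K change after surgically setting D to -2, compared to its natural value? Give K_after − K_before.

84

The intervention breaks the incoming arrows to D: D <- J^2 + M no longer applies, and D = -2.
H = 3J - 2M + 4  [with J=6, M=4]  = 14
K = -2D + 2H - 2  [with D=-2, H=14]  = 30
Without intervention: H = 3J - 2M + 4  [with J=6, M=4]  = 14; D = J^2 + M  [with J=6, M=4]  = 40; K = -2D + 2H - 2  [with D=40, H=14]  = -54.
Change = 30 − (-54) = 84.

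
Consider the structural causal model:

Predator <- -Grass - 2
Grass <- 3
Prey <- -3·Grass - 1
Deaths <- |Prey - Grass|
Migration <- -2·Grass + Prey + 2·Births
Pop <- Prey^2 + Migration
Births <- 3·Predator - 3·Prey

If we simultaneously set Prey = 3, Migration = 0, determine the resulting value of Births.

The joint intervention fixes Prey = 3, Migration = 0, removing each variable's own equation.
Predator = -Grass - 2  [with Grass=3]  = -5
Births = 3·Predator - 3·Prey  [with Predator=-5, Prey=3]  = -24

-24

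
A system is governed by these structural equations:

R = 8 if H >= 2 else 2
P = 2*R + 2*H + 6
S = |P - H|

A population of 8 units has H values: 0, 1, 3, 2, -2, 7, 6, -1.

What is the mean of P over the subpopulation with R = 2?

E[P|R=2] averages over only the 4 units with R=2 (H = 0, 1, -2, -1): P = 10, 12, 6, 8, mean 9.

9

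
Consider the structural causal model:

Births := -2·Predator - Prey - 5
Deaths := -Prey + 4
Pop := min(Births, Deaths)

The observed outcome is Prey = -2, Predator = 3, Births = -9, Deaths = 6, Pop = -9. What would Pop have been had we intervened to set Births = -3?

do(Births=-3) replaces the equation Births := -2·Predator - Prey - 5 with the constant Births = -3.
Deaths = -Prey + 4  [with Prey=-2]  = 6
Pop = min(Births, Deaths)  [with Births=-3, Deaths=6]  = -3

-3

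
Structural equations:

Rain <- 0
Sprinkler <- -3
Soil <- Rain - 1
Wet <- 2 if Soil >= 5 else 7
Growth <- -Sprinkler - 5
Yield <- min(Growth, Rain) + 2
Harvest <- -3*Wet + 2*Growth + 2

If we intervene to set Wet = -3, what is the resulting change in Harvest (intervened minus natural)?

The intervention breaks the incoming arrows to Wet: Wet <- 2 if Soil >= 5 else 7 no longer applies, and Wet = -3.
Growth = -Sprinkler - 5  [with Sprinkler=-3]  = -2
Harvest = -3*Wet + 2*Growth + 2  [with Wet=-3, Growth=-2]  = 7
Without intervention: Soil = Rain - 1  [with Rain=0]  = -1; Wet = 2 if Soil >= 5 else 7  [with Soil=-1]  = 7; Growth = -Sprinkler - 5  [with Sprinkler=-3]  = -2; Harvest = -3*Wet + 2*Growth + 2  [with Wet=7, Growth=-2]  = -23.
Change = 7 − (-23) = 30.

30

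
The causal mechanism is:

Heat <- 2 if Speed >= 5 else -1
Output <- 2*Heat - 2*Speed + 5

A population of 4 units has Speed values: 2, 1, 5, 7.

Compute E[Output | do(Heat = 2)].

1.5

The intervention sets Heat=2 in all 4 units regardless of Speed. Recomputing Output per unit gives 5, 7, -1, -5; average 1.5.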